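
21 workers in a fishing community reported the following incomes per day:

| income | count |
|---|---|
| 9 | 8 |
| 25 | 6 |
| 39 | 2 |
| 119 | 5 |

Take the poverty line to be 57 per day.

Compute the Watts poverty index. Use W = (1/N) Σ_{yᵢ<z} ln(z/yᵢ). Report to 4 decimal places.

Poor units: 8×9, 6×25, 2×39 (q = 16 of N = 21).
Log gaps: ln(57/9) = 1.8458 (×8); ln(57/25) = 0.8242 (×6); ln(57/39) = 0.3795 (×2).
W = 20.470645 / 21 = 0.9748.

0.9748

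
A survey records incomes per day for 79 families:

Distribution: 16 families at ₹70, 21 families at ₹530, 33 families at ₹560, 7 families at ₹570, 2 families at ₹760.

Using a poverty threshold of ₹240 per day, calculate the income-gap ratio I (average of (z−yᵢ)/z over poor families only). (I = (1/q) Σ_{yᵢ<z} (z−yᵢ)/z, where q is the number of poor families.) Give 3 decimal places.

Below z: 16×₹70 (q = 16 of N = 79).
Shortfall ratios (z−y)/z: 0.7083 (×16); sum = 11.333333.
The income-gap ratio divides by q (the poor only): 11.333333 / 16 = 0.708.

0.708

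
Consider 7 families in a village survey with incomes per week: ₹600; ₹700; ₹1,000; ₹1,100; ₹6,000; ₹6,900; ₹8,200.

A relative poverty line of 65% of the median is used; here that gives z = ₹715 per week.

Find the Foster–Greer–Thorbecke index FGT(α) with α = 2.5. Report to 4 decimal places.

0.0015

Incomes under z: ₹600, ₹700 (q = 2 of N = 7).
Gap ratios (z−y)/z: (715−600)/715 = 0.1608; (715−700)/715 = 0.0210.
Raised to α = 2.5: 0.01037; 0.00006.
Sum = 0.010439; FGT(2.5) = 0.010439 / 7 = 0.0015.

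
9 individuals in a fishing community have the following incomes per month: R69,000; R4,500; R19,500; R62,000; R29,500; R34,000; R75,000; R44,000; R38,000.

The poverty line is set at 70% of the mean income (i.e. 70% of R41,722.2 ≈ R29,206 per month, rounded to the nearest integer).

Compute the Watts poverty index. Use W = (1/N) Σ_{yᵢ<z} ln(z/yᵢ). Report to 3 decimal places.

Poor units: R4,500, R19,500 (q = 2 of N = 9).
ln(z/y) terms: ln(29206/4500) = 1.8703; ln(29206/19500) = 0.4040.
W = 2.274256 / 9 = 0.253.

0.253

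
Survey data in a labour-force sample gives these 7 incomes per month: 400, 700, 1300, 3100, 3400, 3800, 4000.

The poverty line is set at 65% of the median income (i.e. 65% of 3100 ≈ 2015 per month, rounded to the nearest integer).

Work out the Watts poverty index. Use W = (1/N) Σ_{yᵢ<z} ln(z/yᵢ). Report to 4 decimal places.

Below the line: 400, 700, 1300 (q = 3 of N = 7).
Log shortfalls: ln(2015/400) = 1.6169; ln(2015/700) = 1.0573; ln(2015/1300) = 0.4383.
W = 3.112459 / 7 = 0.4446.

0.4446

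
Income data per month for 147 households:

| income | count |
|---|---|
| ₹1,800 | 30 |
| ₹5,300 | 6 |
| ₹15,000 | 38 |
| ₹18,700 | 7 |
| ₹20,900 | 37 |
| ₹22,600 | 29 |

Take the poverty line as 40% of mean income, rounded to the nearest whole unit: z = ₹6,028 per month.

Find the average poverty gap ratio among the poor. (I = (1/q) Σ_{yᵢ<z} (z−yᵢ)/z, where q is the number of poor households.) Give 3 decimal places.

Incomes under z: 30×₹1,800, 6×₹5,300 (q = 36 of N = 147).
Shortfall ratios (z−y)/z: 0.7014 (×30), 0.1208 (×6); sum = 21.766423.
The income-gap ratio divides by q (the poor only): 21.766423 / 36 = 0.605.

0.605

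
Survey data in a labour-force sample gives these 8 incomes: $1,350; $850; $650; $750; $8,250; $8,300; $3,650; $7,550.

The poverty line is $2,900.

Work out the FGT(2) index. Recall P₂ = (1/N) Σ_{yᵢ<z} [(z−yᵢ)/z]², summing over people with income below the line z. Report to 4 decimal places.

0.2421

Poor units: $650, $750, $850, $1,350 (q = 4 of N = 8).
Relative gaps: (2900−650)/2900 = 0.7759; (2900−750)/2900 = 0.7414; (2900−850)/2900 = 0.7069; (2900−1350)/2900 = 0.5345.
Squared: 0.6020; 0.5496; 0.4997; 0.2857.
Sum = 1.936980; P₂ = 1.936980 / 8 = 0.2421.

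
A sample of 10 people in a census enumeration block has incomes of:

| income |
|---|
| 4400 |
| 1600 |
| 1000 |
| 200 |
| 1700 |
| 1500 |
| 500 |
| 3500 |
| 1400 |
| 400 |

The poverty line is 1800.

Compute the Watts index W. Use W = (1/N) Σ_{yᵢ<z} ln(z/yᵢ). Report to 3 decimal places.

Poor units: 200, 400, 500, 1000, 1400, 1500, 1600, 1700 (q = 8 of N = 10).
Log gaps: ln(1800/200) = 2.1972; ln(1800/400) = 1.5041; ln(1800/500) = 1.2809; ln(1800/1000) = 0.5878; ln(1800/1400) = 0.2513; ln(1800/1500) = 0.1823; ln(1800/1600) = 0.1178; ln(1800/1700) = 0.0572.
W = 6.178600 / 10 = 0.618.

0.618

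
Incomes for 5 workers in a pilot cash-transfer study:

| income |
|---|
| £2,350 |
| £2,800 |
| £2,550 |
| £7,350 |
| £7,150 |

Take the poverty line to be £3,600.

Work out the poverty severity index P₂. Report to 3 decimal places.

0.051

Poor units: £2,350, £2,550, £2,800 (q = 3 of N = 5).
Shortfall ratios: (3600−2350)/3600 = 0.3472; (3600−2550)/3600 = 0.2917; (3600−2800)/3600 = 0.2222.
Squared: 0.1206; 0.0851; 0.0494.
Sum = 0.255015; P₂ = 0.255015 / 5 = 0.051.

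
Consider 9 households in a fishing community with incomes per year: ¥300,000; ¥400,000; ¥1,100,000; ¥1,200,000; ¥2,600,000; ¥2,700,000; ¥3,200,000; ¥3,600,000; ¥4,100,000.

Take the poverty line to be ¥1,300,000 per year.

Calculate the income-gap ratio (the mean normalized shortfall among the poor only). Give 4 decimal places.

Below the line: ¥300,000, ¥400,000, ¥1,100,000, ¥1,200,000 (q = 4 of N = 9).
Shortfall ratios (z−y)/z: 0.7692, 0.6923, 0.1538, 0.0769; sum = 1.692308.
The income-gap ratio divides by q (the poor only): 1.692308 / 4 = 0.4231.

0.4231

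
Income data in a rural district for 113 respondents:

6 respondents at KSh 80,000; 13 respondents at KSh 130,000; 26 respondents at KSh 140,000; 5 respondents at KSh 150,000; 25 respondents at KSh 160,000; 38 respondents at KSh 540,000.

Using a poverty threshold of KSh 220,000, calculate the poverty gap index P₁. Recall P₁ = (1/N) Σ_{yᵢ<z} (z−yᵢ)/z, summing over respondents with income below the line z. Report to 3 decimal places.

0.239

Below z: 6×KSh 80,000, 13×KSh 130,000, 26×KSh 140,000, 5×KSh 150,000, 25×KSh 160,000 (q = 75 of N = 113).
Relative gaps: (220000−80000)/220000 = 0.6364 (×6); (220000−130000)/220000 = 0.4091 (×13); (220000−140000)/220000 = 0.3636 (×26); (220000−150000)/220000 = 0.3182 (×5); (220000−160000)/220000 = 0.2727 (×25).
Sum of shortfalls = 27.000000; P₁ averages over all N: 27.000000 / 113 = 0.239.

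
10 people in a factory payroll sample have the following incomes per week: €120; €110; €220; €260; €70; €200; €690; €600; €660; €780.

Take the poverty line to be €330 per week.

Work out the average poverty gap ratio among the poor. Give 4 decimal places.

Poor units: €70, €110, €120, €200, €220, €260 (q = 6 of N = 10).
Relative gaps: 0.7879, 0.6667, 0.6364, 0.3939, 0.3333, 0.2121; sum = 3.030303.
I averages over the q = 6 poor units only: 3.030303 / 6 = 0.5051.

0.5051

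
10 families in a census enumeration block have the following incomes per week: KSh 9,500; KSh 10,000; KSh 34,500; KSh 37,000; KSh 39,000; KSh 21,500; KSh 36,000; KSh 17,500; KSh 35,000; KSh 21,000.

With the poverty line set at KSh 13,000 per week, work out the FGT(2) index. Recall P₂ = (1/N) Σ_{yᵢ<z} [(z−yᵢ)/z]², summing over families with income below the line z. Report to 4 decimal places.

Below the line: KSh 9,500, KSh 10,000 (q = 2 of N = 10).
Normalized shortfalls: (13000−9500)/13000 = 0.2692; (13000−10000)/13000 = 0.2308.
Squared: 0.0725; 0.0533.
Sum = 0.125740; P₂ = 0.125740 / 10 = 0.0126.

0.0126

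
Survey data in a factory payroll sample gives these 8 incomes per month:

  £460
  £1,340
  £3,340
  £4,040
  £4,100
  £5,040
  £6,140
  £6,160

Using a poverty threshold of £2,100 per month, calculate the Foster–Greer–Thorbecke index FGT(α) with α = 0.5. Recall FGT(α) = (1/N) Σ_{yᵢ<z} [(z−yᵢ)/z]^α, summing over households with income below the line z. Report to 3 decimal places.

Incomes under z: £460, £1,340 (q = 2 of N = 8).
Relative gaps: (2100−460)/2100 = 0.7810; (2100−1340)/2100 = 0.3619.
Raised to α = 0.5: 0.88372; 0.60159.
Sum = 1.485300; FGT(0.5) = 1.485300 / 8 = 0.186.

0.186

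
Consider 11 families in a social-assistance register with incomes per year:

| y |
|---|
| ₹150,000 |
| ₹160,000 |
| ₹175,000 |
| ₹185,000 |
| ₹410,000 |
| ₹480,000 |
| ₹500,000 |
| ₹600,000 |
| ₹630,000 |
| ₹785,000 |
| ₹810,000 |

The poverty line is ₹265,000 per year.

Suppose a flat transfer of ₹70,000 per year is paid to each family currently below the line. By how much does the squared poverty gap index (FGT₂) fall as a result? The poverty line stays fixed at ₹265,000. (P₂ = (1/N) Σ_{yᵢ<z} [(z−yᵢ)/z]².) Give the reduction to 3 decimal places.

Before: below the line — ₹150,000, ₹160,000, ₹175,000, ₹185,000; squared poverty gap index (FGT₂) = 0.05016.
After the ₹70,000 transfer: below the line — ₹220,000, ₹230,000, ₹245,000, ₹255,000; squared poverty gap index (FGT₂) = 0.00485.
Reduction = 0.05016 − 0.00485 = 0.045.

0.045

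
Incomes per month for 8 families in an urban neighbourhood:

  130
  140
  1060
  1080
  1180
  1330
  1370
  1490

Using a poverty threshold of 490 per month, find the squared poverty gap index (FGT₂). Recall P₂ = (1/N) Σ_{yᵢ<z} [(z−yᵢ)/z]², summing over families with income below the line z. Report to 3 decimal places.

Incomes under z: 130, 140 (q = 2 of N = 8).
Gap ratios (z−y)/z: (490−130)/490 = 0.7347; (490−140)/490 = 0.7143.
Squared: 0.5398; 0.5102.
Sum = 1.049979; P₂ = 1.049979 / 8 = 0.131.

0.131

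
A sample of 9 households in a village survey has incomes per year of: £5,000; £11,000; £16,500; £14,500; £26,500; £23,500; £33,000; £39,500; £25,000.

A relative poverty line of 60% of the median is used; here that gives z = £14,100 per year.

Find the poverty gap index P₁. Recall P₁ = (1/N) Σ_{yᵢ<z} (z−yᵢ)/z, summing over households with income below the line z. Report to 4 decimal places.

Below the line: £5,000, £11,000 (q = 2 of N = 9).
Normalized shortfalls: (14100−5000)/14100 = 0.6454; (14100−11000)/14100 = 0.2199.
Σ = 0.865248. Dividing by the full population N = 9 gives P₁ = 0.0961.

0.0961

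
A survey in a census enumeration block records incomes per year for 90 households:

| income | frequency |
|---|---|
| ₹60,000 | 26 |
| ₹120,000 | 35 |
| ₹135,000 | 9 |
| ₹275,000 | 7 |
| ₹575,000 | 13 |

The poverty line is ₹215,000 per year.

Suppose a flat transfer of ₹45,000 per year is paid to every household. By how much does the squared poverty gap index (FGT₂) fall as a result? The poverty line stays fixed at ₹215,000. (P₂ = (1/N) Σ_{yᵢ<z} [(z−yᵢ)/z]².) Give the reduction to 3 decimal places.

Before: below the line — 26×₹60,000, 35×₹120,000, 9×₹135,000; squared poverty gap index (FGT₂) = 0.23992.
After the ₹45,000 transfer: below the line — 26×₹105,000, 35×₹165,000, 9×₹180,000; squared poverty gap index (FGT₂) = 0.09930.
Reduction = 0.23992 − 0.09930 = 0.141.

0.141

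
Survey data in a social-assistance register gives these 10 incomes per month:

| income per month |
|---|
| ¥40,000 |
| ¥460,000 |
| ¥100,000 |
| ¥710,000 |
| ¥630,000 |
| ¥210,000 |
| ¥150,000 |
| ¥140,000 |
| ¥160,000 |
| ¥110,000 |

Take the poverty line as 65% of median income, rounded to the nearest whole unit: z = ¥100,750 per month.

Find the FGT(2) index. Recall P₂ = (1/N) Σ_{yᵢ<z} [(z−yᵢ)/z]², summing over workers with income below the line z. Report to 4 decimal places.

Incomes under z: ¥40,000, ¥100,000 (q = 2 of N = 10).
Shortfall ratios: (100750−40000)/100750 = 0.6030; (100750−100000)/100750 = 0.0074.
Squared: 0.3636; 0.0001.
Sum = 0.363637; P₂ = 0.363637 / 10 = 0.0364.

0.0364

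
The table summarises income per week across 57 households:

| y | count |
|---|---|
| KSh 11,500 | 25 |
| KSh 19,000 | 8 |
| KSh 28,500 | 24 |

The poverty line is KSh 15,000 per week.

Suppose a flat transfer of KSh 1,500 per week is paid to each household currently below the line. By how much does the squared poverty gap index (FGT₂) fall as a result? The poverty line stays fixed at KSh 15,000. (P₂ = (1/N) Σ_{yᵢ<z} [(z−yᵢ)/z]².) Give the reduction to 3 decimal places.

Before: below the line — 25×KSh 11,500; squared poverty gap index (FGT₂) = 0.02388.
After the KSh 1,500 transfer: below the line — 25×KSh 13,000; squared poverty gap index (FGT₂) = 0.00780.
Reduction = 0.02388 − 0.00780 = 0.016.

0.016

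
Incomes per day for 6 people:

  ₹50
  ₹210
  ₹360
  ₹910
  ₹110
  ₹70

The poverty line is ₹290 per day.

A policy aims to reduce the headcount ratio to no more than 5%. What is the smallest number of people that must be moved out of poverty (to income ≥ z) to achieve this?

4

Currently q = 4 of N = 6 are below the line (H = 0.667).
A headcount ratio of at most 5% allows at most ⌊0.05 × 6⌋ = 0 poor people.
So at least 4 − 0 = 4 must be lifted.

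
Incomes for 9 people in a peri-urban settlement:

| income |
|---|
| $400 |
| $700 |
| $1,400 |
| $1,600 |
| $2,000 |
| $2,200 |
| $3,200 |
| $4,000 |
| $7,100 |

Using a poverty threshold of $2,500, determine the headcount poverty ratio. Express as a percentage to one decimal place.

6 of the 9 people have income below $2,500.
H = 6/9 = 66.7%.

66.7%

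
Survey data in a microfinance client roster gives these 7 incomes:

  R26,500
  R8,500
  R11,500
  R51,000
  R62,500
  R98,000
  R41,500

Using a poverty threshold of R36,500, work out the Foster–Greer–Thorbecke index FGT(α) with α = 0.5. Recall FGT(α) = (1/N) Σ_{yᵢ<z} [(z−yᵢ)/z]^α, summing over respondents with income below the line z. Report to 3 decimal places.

Incomes under z: R8,500, R11,500, R26,500 (q = 3 of N = 7).
Normalized shortfalls: (36500−8500)/36500 = 0.7671; (36500−11500)/36500 = 0.6849; (36500−26500)/36500 = 0.2740.
Raised to α = 0.5: 0.87586; 0.82761; 0.52342.
Sum = 2.226886; FGT(0.5) = 2.226886 / 7 = 0.318.

0.318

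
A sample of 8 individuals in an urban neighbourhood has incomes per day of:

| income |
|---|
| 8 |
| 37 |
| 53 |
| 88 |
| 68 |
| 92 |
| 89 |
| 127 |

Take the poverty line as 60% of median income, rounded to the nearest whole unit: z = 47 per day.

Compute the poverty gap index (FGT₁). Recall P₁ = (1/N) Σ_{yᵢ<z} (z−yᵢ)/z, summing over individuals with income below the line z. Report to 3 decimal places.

Below the line: 8, 37 (q = 2 of N = 8).
Normalized shortfalls: (47−8)/47 = 0.8298; (47−37)/47 = 0.2128.
Σ = 1.042553. Dividing by the full population N = 8 gives P₁ = 0.130.

0.130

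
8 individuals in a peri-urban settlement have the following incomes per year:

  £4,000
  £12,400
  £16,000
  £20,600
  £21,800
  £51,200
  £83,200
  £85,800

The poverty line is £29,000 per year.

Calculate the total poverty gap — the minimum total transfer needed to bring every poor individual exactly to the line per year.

Poor units: £4,000, £12,400, £16,000, £20,600, £21,800 (q = 5 of N = 8).
Individual gaps: 29000−4000 = 25000; 29000−12400 = 16600; 29000−16000 = 13000; 29000−20600 = 8400; 29000−21800 = 7200.
Aggregate gap = £70,200.

£70,200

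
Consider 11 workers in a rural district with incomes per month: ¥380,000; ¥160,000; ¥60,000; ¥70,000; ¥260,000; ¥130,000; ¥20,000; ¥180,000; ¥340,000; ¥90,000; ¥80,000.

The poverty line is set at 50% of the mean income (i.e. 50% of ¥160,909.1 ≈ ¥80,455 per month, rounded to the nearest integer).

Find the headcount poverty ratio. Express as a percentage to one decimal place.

36.4%

4 of the 11 workers have income below ¥80,455.
H = 4/11 = 36.4%.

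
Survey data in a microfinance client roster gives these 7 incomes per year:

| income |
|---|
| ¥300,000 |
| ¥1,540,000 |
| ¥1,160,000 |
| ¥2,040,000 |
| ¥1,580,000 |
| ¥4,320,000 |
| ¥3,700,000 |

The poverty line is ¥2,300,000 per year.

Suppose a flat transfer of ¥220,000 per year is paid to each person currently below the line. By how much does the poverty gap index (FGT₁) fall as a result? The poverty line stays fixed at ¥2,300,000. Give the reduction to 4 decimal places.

0.0683

Before: below the line — ¥300,000, ¥1,160,000, ¥1,540,000, ¥1,580,000, ¥2,040,000; poverty gap index (FGT₁) = 0.303106.
After the ¥220,000 transfer: below the line — ¥520,000, ¥1,380,000, ¥1,760,000, ¥1,800,000, ¥2,260,000; poverty gap index (FGT₁) = 0.234783.
Reduction = 0.303106 − 0.234783 = 0.0683.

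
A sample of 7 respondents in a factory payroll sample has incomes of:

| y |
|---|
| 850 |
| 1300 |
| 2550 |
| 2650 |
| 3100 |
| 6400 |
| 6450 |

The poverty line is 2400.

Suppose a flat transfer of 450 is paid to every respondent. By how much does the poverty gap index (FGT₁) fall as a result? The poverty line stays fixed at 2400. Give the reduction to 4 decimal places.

0.0536

Before: below the line — 850, 1300; poverty gap index (FGT₁) = 0.157738.
After the 450 transfer: below the line — 1300, 1750; poverty gap index (FGT₁) = 0.104167.
Reduction = 0.157738 − 0.104167 = 0.0536.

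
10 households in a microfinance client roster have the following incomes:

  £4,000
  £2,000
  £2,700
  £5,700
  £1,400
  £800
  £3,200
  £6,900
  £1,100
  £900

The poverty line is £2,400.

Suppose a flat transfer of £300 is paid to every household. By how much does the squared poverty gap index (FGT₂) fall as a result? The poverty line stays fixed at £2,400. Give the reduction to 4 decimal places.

0.0526

Before: below the line — £800, £900, £1,100, £1,400, £2,000; squared poverty gap index (FGT₂) = 0.132986.
After the £300 transfer: below the line — £1,100, £1,200, £1,400, £1,700, £2,300; squared poverty gap index (FGT₂) = 0.080382.
Reduction = 0.132986 − 0.080382 = 0.0526.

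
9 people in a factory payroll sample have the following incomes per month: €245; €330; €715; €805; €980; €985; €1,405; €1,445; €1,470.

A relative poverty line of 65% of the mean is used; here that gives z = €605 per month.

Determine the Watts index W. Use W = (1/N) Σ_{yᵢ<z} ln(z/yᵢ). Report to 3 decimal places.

0.168

Below z: €245, €330 (q = 2 of N = 9).
ln(z/y) terms: ln(605/245) = 0.9040; ln(605/330) = 0.6061.
W = 1.510106 / 9 = 0.168.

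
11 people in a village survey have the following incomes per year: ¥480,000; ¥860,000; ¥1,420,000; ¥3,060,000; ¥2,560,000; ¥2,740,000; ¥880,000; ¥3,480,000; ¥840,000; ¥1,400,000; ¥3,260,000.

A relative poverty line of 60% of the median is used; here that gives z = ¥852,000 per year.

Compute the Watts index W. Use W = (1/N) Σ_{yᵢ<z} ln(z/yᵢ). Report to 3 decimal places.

0.053

Poor units: ¥480,000, ¥840,000 (q = 2 of N = 11).
ln(z/y) terms: ln(852000/480000) = 0.5738; ln(852000/840000) = 0.0142.
W = 0.587985 / 11 = 0.053.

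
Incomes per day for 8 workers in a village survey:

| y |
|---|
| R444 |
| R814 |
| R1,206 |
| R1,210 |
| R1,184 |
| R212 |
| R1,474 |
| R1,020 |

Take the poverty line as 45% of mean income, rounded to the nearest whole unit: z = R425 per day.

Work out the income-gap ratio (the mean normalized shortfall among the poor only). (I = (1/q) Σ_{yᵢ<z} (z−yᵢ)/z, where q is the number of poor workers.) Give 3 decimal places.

0.501

Incomes under z: R212 (q = 1 of N = 8).
Shortfall ratios (z−y)/z: 0.5012; sum = 0.501176.
I averages over the q = 1 poor units only: 0.501176 / 1 = 0.501.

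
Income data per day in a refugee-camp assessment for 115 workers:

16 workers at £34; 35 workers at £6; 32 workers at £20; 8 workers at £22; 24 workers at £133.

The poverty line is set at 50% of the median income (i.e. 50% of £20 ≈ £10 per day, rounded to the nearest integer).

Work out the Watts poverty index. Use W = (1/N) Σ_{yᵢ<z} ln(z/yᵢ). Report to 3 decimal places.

Below z: 35×£6 (q = 35 of N = 115).
Log gaps: ln(10/6) = 0.5108 (×35).
W = 17.878897 / 115 = 0.155.

0.155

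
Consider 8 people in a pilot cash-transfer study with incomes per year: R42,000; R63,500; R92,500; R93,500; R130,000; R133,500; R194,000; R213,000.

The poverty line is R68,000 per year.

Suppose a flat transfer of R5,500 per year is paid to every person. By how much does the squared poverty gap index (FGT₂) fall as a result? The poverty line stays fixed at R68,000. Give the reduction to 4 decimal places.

Before: below the line — R42,000, R63,500; squared poverty gap index (FGT₂) = 0.018822.
After the R5,500 transfer: below the line — R47,500; squared poverty gap index (FGT₂) = 0.011361.
Reduction = 0.018822 − 0.011361 = 0.0075.

0.0075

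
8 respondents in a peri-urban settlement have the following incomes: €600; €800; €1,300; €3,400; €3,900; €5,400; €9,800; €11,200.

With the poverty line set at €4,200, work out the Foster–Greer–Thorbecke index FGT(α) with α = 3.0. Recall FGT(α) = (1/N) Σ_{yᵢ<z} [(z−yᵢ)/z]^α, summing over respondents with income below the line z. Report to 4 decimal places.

0.1871

Below the line: €600, €800, €1,300, €3,400, €3,900 (q = 5 of N = 8).
Relative gaps: (4200−600)/4200 = 0.8571; (4200−800)/4200 = 0.8095; (4200−1300)/4200 = 0.6905; (4200−3400)/4200 = 0.1905; (4200−3900)/4200 = 0.0714.
Raised to α = 3.0: 0.62974; 0.53050; 0.32919; 0.00691; 0.00036.
Sum = 1.496707; FGT(3.0) = 1.496707 / 8 = 0.1871.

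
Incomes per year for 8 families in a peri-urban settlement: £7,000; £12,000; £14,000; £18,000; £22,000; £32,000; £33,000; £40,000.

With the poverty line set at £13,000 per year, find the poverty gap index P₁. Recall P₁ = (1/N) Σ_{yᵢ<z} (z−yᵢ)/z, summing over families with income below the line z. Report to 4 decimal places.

0.0673

Incomes under z: £7,000, £12,000 (q = 2 of N = 8).
Normalized shortfalls: (13000−7000)/13000 = 0.4615; (13000−12000)/13000 = 0.0769.
Σ = 0.538462. Dividing by the full population N = 8 gives P₁ = 0.0673.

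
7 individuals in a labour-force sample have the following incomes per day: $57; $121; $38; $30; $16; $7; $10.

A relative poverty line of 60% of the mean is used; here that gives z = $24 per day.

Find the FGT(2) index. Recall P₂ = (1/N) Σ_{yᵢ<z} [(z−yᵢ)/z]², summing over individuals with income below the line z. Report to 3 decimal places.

0.136

Poor units: $7, $10, $16 (q = 3 of N = 7).
Normalized shortfalls: (24−7)/24 = 0.7083; (24−10)/24 = 0.5833; (24−16)/24 = 0.3333.
Squared: 0.5017; 0.3403; 0.1111.
Sum = 0.953125; P₂ = 0.953125 / 7 = 0.136.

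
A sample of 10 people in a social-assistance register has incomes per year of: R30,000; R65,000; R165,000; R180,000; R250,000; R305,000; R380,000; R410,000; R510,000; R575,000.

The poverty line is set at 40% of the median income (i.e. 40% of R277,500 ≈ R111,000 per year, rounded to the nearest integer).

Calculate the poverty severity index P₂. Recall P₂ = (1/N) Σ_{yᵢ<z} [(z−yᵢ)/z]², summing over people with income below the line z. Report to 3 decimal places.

0.070

Below the line: R30,000, R65,000 (q = 2 of N = 10).
Gap ratios (z−y)/z: (111000−30000)/111000 = 0.7297; (111000−65000)/111000 = 0.4144.
Squared: 0.5325; 0.1717.
Sum = 0.704245; P₂ = 0.704245 / 10 = 0.070.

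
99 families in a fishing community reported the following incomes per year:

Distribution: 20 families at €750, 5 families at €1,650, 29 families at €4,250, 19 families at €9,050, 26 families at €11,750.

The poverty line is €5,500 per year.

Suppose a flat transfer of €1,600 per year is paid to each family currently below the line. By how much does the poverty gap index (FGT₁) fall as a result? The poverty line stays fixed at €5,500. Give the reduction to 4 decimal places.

0.1400

Before: below the line — 20×€750, 5×€1,650, 29×€4,250; poverty gap index (FGT₁) = 0.276400.
After the €1,600 transfer: below the line — 20×€2,350, 5×€3,250; poverty gap index (FGT₁) = 0.136364.
Reduction = 0.276400 − 0.136364 = 0.1400.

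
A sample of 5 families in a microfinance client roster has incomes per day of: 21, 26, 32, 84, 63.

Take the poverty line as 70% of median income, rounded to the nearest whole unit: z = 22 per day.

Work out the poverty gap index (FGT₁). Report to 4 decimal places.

0.0091

Below z: 21 (q = 1 of N = 5).
Shortfall ratios: (22−21)/22 = 0.0455.
Sum of shortfalls = 0.045455; P₁ averages over all N: 0.045455 / 5 = 0.0091.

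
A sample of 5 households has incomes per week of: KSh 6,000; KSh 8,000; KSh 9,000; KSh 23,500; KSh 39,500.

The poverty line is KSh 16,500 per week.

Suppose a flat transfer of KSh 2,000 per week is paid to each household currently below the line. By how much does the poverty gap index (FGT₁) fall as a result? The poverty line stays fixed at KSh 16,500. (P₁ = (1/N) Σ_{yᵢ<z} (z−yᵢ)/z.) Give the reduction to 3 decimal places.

Before: below the line — KSh 6,000, KSh 8,000, KSh 9,000; poverty gap index (FGT₁) = 0.32121.
After the KSh 2,000 transfer: below the line — KSh 8,000, KSh 10,000, KSh 11,000; poverty gap index (FGT₁) = 0.24848.
Reduction = 0.32121 − 0.24848 = 0.073.

0.073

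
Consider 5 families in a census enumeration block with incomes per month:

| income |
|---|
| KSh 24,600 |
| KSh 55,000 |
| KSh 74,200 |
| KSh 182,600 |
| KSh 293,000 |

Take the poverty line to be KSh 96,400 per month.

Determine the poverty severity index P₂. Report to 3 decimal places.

Below z: KSh 24,600, KSh 55,000, KSh 74,200 (q = 3 of N = 5).
Normalized shortfalls: (96400−24600)/96400 = 0.7448; (96400−55000)/96400 = 0.4295; (96400−74200)/96400 = 0.2303.
Squared: 0.5547; 0.1844; 0.0530.
Sum = 0.792217; P₂ = 0.792217 / 5 = 0.158.

0.158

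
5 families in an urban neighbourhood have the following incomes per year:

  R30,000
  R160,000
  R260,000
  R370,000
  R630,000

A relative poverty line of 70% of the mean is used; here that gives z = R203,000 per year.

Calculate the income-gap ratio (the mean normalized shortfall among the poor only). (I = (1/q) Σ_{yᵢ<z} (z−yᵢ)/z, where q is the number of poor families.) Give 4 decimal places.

0.5320

Incomes under z: R30,000, R160,000 (q = 2 of N = 5).
Shortfall ratios (z−y)/z: 0.8522, 0.2118; sum = 1.064039.
I averages over the q = 2 poor units only: 1.064039 / 2 = 0.5320.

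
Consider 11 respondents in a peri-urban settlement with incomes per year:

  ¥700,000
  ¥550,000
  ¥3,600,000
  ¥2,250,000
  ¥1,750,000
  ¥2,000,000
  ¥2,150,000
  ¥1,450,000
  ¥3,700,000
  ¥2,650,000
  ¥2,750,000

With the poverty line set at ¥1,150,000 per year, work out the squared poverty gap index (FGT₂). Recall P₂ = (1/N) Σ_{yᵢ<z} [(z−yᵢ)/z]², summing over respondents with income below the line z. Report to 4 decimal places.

Poor units: ¥550,000, ¥700,000 (q = 2 of N = 11).
Relative gaps: (1150000−550000)/1150000 = 0.5217; (1150000−700000)/1150000 = 0.3913.
Squared: 0.2722; 0.1531.
Sum = 0.425331; P₂ = 0.425331 / 11 = 0.0387.

0.0387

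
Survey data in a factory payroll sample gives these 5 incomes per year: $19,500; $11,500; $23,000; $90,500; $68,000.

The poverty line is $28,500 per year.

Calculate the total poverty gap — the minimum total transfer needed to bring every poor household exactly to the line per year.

$31,500

Below the line: $11,500, $19,500, $23,000 (q = 3 of N = 5).
Individual gaps: 28500−11500 = 17000; 28500−19500 = 9000; 28500−23000 = 5500.
Aggregate gap = $31,500.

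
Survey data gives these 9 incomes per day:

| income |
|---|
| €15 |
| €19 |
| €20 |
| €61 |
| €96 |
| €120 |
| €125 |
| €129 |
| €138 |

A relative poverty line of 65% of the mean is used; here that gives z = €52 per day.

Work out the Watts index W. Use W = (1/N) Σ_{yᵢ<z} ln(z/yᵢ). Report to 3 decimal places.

0.356

Incomes under z: €15, €19, €20 (q = 3 of N = 9).
Log shortfalls: ln(52/15) = 1.2432; ln(52/19) = 1.0068; ln(52/20) = 0.9555.
W = 3.205510 / 9 = 0.356.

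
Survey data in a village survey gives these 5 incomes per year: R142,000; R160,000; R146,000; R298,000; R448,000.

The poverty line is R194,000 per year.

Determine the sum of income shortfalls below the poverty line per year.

R134,000

Incomes under z: R142,000, R146,000, R160,000 (q = 3 of N = 5).
Individual gaps: 194000−142000 = 52000; 194000−146000 = 48000; 194000−160000 = 34000.
Aggregate gap = R134,000.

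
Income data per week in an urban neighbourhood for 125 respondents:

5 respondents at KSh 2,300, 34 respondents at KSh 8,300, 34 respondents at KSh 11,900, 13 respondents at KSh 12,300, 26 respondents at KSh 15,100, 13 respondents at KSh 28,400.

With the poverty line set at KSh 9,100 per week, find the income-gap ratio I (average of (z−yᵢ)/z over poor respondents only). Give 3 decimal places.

Incomes under z: 5×KSh 2,300, 34×KSh 8,300 (q = 39 of N = 125).
Shortfall ratios (z−y)/z: 0.7473 (×5), 0.0879 (×34); sum = 6.725275.
The income-gap ratio divides by q (the poor only): 6.725275 / 39 = 0.172.

0.172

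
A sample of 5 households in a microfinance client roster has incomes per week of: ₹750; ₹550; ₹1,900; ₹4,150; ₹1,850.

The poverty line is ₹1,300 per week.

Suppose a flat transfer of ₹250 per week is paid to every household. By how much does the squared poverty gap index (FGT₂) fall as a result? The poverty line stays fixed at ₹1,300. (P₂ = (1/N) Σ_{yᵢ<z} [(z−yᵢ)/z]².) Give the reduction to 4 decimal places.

Before: below the line — ₹550, ₹750; squared poverty gap index (FGT₂) = 0.102367.
After the ₹250 transfer: below the line — ₹800, ₹1,000; squared poverty gap index (FGT₂) = 0.040237.
Reduction = 0.102367 − 0.040237 = 0.0621.

0.0621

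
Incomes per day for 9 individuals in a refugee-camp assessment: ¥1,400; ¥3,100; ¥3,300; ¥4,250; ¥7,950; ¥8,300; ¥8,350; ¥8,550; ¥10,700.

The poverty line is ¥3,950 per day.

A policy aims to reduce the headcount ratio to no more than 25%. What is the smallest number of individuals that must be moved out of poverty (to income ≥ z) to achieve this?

3 of the 9 individuals are poor, so H = 3/9 = 0.333.
A headcount ratio of at most 25% allows at most ⌊0.25 × 9⌋ = 2 poor individuals.
So at least 3 − 2 = 1 must be lifted.

1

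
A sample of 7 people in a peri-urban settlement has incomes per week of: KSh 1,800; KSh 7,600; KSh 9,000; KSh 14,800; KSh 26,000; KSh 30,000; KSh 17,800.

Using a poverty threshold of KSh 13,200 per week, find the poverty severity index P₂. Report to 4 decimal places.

0.1467

Below z: KSh 1,800, KSh 7,600, KSh 9,000 (q = 3 of N = 7).
Relative gaps: (13200−1800)/13200 = 0.8636; (13200−7600)/13200 = 0.4242; (13200−9000)/13200 = 0.3182.
Squared: 0.7459; 0.1800; 0.1012.
Sum = 1.027089; P₂ = 1.027089 / 7 = 0.1467.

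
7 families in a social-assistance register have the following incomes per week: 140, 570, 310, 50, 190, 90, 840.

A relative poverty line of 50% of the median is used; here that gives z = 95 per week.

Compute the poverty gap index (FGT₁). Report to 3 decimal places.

0.075

Incomes under z: 50, 90 (q = 2 of N = 7).
Shortfall ratios: (95−50)/95 = 0.4737; (95−90)/95 = 0.0526.
Σ = 0.526316. Dividing by the full population N = 7 gives P₁ = 0.075.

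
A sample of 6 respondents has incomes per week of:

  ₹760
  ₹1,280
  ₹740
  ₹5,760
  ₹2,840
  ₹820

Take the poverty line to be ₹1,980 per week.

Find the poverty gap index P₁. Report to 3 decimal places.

Poor units: ₹740, ₹760, ₹820, ₹1,280 (q = 4 of N = 6).
Gap ratios (z−y)/z: (1980−740)/1980 = 0.6263; (1980−760)/1980 = 0.6162; (1980−820)/1980 = 0.5859; (1980−1280)/1980 = 0.3535.
Σ = 2.181818. Dividing by the full population N = 6 gives P₁ = 0.364.

0.364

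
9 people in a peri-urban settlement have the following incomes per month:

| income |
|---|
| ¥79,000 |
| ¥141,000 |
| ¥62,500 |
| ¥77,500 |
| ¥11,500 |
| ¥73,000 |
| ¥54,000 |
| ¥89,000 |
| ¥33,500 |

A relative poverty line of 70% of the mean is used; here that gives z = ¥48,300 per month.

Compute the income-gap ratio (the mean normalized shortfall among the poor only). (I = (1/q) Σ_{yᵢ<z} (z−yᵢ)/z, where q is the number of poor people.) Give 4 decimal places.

Incomes under z: ¥11,500, ¥33,500 (q = 2 of N = 9).
Relative gaps: 0.7619, 0.3064; sum = 1.068323.
I averages over the q = 2 poor units only: 1.068323 / 2 = 0.5342.

0.5342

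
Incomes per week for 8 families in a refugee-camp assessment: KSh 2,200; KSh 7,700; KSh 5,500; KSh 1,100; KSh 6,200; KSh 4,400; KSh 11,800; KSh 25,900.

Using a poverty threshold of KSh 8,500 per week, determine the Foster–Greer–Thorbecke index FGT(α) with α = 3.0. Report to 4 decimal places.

Incomes under z: KSh 1,100, KSh 2,200, KSh 4,400, KSh 5,500, KSh 6,200, KSh 7,700 (q = 6 of N = 8).
Shortfall ratios: (8500−1100)/8500 = 0.8706; (8500−2200)/8500 = 0.7412; (8500−4400)/8500 = 0.4824; (8500−5500)/8500 = 0.3529; (8500−6200)/8500 = 0.2706; (8500−7700)/8500 = 0.0941.
Raised to α = 3.0: 0.65984; 0.40716; 0.11223; 0.04396; 0.01981; 0.00083.
Sum = 1.243836; FGT(3.0) = 1.243836 / 8 = 0.1555.

0.1555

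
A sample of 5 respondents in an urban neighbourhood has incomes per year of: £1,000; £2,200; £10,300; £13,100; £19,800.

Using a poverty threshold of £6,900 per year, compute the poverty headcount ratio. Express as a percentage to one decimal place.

40.0%

2 of the 5 respondents have income below £6,900.
H = 2/5 = 40.0%.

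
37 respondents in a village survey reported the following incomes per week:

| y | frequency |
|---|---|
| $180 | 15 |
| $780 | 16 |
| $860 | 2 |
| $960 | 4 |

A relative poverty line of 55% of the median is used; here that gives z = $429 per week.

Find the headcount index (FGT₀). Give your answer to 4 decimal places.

0.4054

15 of the 37 respondents have income below $429.
H = 15/37 = 0.4054.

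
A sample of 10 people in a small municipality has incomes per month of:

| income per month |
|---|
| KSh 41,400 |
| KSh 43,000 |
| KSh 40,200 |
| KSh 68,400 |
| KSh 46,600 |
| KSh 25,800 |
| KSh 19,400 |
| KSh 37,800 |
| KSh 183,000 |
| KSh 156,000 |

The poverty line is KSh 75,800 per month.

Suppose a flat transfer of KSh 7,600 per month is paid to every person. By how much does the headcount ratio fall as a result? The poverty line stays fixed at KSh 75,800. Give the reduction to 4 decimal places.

0.1000

Before: below the line — KSh 19,400, KSh 25,800, KSh 37,800, KSh 40,200, KSh 41,400, KSh 43,000, KSh 46,600, KSh 68,400; headcount ratio = 0.800000.
After the KSh 7,600 transfer: below the line — KSh 27,000, KSh 33,400, KSh 45,400, KSh 47,800, KSh 49,000, KSh 50,600, KSh 54,200; headcount ratio = 0.700000.
Reduction = 0.800000 − 0.700000 = 0.1000.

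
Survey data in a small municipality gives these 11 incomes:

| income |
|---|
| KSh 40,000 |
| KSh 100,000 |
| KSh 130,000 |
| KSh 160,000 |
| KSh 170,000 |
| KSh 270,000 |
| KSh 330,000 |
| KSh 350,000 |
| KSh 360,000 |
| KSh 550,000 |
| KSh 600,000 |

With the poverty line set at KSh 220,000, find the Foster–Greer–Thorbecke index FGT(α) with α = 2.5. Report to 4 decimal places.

0.0905

Poor units: KSh 40,000, KSh 100,000, KSh 130,000, KSh 160,000, KSh 170,000 (q = 5 of N = 11).
Shortfall ratios: (220000−40000)/220000 = 0.8182; (220000−100000)/220000 = 0.5455; (220000−130000)/220000 = 0.4091; (220000−160000)/220000 = 0.2727; (220000−170000)/220000 = 0.2273.
Raised to α = 2.5: 0.60551; 0.21973; 0.10704; 0.03884; 0.02462.
Sum = 0.995757; FGT(2.5) = 0.995757 / 11 = 0.0905.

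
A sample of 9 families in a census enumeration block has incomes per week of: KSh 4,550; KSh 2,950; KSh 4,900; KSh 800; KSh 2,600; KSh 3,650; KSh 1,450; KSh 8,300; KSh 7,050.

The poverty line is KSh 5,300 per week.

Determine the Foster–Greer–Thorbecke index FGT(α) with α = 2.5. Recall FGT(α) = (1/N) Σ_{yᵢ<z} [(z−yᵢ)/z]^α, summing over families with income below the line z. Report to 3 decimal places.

Incomes under z: KSh 800, KSh 1,450, KSh 2,600, KSh 2,950, KSh 3,650, KSh 4,550, KSh 4,900 (q = 7 of N = 9).
Gap ratios (z−y)/z: (5300−800)/5300 = 0.8491; (5300−1450)/5300 = 0.7264; (5300−2600)/5300 = 0.5094; (5300−2950)/5300 = 0.4434; (5300−3650)/5300 = 0.3113; (5300−4550)/5300 = 0.1415; (5300−4900)/5300 = 0.0755.
Raised to α = 2.5: 0.66427; 0.44974; 0.18523; 0.13091; 0.05408; 0.00753; 0.00156.
Sum = 1.493327; FGT(2.5) = 1.493327 / 9 = 0.166.

0.166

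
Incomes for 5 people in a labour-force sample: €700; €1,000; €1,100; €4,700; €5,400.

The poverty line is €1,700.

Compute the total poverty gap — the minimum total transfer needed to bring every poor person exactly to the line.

€2,300

Below the line: €700, €1,000, €1,100 (q = 3 of N = 5).
Individual gaps: 1700−700 = 1000; 1700−1000 = 700; 1700−1100 = 600.
Aggregate gap = €2,300.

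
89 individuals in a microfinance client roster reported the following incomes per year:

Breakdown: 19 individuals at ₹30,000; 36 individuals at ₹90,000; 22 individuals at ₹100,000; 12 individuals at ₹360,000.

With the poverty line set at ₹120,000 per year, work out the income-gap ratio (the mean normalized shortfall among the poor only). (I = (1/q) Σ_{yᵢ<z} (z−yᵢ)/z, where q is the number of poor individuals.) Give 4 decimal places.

Below z: 19×₹30,000, 36×₹90,000, 22×₹100,000 (q = 77 of N = 89).
Relative gaps: 0.7500 (×19), 0.2500 (×36), 0.1667 (×22); sum = 26.916667.
I averages over the q = 77 poor units only: 26.916667 / 77 = 0.3496.

0.3496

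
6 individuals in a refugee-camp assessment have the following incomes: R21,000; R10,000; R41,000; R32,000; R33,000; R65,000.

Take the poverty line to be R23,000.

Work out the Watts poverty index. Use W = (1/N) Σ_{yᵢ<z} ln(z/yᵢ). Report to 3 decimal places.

Below z: R10,000, R21,000 (q = 2 of N = 6).
ln(z/y) terms: ln(23000/10000) = 0.8329; ln(23000/21000) = 0.0910.
W = 0.923881 / 6 = 0.154.

0.154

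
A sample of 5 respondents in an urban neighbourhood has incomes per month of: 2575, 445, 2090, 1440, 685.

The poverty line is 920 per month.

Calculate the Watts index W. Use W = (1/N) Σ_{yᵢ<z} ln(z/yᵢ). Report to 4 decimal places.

Below z: 445, 685 (q = 2 of N = 5).
ln(z/y) terms: ln(920/445) = 0.7263; ln(920/685) = 0.2950.
W = 1.021254 / 5 = 0.2043.

0.2043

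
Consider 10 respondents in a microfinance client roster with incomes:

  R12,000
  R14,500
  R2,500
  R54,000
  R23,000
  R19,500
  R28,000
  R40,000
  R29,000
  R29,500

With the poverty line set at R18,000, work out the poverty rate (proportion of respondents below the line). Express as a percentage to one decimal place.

3 of the 10 respondents have income below R18,000.
H = 3/10 = 30.0%.

30.0%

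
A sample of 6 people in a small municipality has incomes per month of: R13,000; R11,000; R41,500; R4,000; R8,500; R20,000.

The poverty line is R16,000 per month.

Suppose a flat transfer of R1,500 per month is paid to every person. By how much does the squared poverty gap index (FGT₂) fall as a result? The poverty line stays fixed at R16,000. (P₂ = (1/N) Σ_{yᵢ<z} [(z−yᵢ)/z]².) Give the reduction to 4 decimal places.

Before: below the line — R4,000, R8,500, R11,000, R13,000; squared poverty gap index (FGT₂) = 0.152507.
After the R1,500 transfer: below the line — R5,500, R10,000, R12,500, R14,500; squared poverty gap index (FGT₂) = 0.104655.
Reduction = 0.152507 − 0.104655 = 0.0479.

0.0479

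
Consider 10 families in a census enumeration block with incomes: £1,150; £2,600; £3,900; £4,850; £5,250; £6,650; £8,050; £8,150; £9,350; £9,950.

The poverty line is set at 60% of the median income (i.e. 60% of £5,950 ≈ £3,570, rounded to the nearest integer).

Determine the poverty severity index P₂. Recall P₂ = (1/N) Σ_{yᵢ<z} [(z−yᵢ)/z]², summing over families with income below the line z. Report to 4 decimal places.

Below z: £1,150, £2,600 (q = 2 of N = 10).
Shortfall ratios: (3570−1150)/3570 = 0.6779; (3570−2600)/3570 = 0.2717.
Squared: 0.4595; 0.0738.
Sum = 0.533335; P₂ = 0.533335 / 10 = 0.0533.

0.0533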